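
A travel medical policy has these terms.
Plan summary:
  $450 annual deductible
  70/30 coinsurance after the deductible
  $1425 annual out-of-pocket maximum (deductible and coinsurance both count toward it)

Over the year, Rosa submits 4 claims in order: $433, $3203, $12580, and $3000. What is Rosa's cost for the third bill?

$19.20

Claim 1 — $433: fully absorbed by the deductible. Traveler owes $433 (running OOP $433).
Claim 2 — $3203: $17 finishes the deductible; $3186 goes to coinsurance; coinsurance $3186 × 30% = $955.80. Traveler pays $972.80; OOP now $1405.80.
Claim 3 — $12580: deductible already satisfied, so traveler's share is 30% × $12580 = $3774. OOP would hit $5179.80 > $1425, so the cap limits the traveler to $1425 − $1405.80 = $19.20.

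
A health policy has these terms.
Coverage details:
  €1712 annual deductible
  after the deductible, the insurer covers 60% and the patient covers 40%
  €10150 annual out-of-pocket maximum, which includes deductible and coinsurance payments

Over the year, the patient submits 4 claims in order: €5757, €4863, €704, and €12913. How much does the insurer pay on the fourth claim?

€8319.80

#1 (€5757): deductible takes €1712, €4045 remains; patient's 40% is €1618. Cost to patient: €3330. OOP to date €3330. Plan pays €5757 − €3330 = €2427.
#2 (€4863): deductible met; 40% of €4863 = €1945.20. Patient owes €1945.20 (running OOP €5275.20). Plan pays €4863 − €1945.20 = €2917.80.
#3 (€704): deductible met; 40% of €704 = €281.60. Cost to patient: €281.60. OOP to date €5556.80. Insurer: €704 − €281.60 = €422.40.
#4 (€12913): 40% coinsurance on €12913 = €5165.20. OOP would hit €10722 > €10150, so the cap limits the patient to €10150 − €5556.80 = €4593.20. Plan pays €12913 − €4593.20 = €8319.80.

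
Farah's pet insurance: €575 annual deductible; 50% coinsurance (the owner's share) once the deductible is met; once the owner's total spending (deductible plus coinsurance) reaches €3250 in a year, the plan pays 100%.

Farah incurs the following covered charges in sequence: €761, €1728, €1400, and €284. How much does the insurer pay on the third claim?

Bill 1, €761: €575 to deductible, leaving €186; coinsurance €186 × 50% = €93. Owner pays €668; OOP now €668. Insurer: €761 − €668 = €93.
Bill 2, €1728: deductible already satisfied, so owner's share is 50% × €1728 = €864. Owner owes €864 (running OOP €1532). Plan pays €1728 − €864 = €864.
Bill 3, €1400: deductible met; 50% of €1400 = €700. Owner pays €700; OOP now €2232. Plan pays €1400 − €700 = €700.

€700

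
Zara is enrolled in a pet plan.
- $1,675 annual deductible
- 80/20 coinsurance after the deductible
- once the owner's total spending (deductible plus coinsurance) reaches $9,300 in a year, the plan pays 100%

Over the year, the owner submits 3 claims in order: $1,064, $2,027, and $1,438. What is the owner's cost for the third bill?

Claim 1 ($1,064): fully absorbed by the deductible. Cost to owner: $1,064. OOP to date $1,064.
Claim 2 ($2,027): $611 to deductible, leaving $1,416; 20% of $1,416 = $283.20. Owner pays $894.20; OOP now $1,958.20.
Claim 3 ($1,438): deductible already satisfied, so owner's share is 20% × $1,438 = $287.60. Cost to owner: $287.60. OOP to date $2,245.80.

$287.60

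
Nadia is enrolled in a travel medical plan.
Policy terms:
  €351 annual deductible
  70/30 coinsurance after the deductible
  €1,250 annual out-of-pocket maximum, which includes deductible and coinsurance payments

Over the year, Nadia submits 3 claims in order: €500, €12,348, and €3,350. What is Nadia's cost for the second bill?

€854.30

Bill 1, €500: €351 to deductible, leaving €149; traveler's 30% is €44.70. Traveler owes €395.70 (running OOP €395.70).
Bill 2, €12,348: deductible already satisfied, so traveler's share is 30% × €12,348 = €3,704.40. Adding that to €395.70 gives €4,100.10, past the €1,250 cap; traveler pays only €1,250 − €395.70 = €854.30.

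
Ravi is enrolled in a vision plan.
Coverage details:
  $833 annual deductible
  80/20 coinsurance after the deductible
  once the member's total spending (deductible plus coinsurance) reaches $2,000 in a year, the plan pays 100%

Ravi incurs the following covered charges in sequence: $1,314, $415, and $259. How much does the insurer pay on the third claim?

#1 ($1,314): deductible takes $833, $481 remains; member's 20% is $96.20. Cost to member: $929.20. OOP to date $929.20. Insurer: $1,314 − $929.20 = $384.80.
#2 ($415): deductible met; 20% of $415 = $83. Cost to member: $83. OOP to date $1,012.20. Insurer: $415 − $83 = $332.
#3 ($259): 20% coinsurance on $259 = $51.80. Member owes $51.80 (running OOP $1,064). Insurer: $259 − $51.80 = $207.20.

$207.20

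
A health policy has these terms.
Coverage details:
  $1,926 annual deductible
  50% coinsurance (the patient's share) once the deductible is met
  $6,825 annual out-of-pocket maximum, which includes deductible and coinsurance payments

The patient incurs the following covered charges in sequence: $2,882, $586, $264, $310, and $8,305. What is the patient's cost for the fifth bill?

Bill 1, $2,882: $1,926 to deductible, leaving $956; coinsurance $956 × 50% = $478. Cost to patient: $2,404. OOP to date $2,404.
Bill 2, $586: deductible already satisfied, so patient's share is 50% × $586 = $293. Cost to patient: $293. OOP to date $2,697.
Bill 3, $264: 50% coinsurance on $264 = $132. Cost to patient: $132. OOP to date $2,829.
Bill 4, $310: deductible already satisfied, so patient's share is 50% × $310 = $155. Patient pays $155; OOP now $2,984.
Bill 5, $8,305: 50% coinsurance on $8,305 = $4,152.50. That would push OOP to $7,136.50, over the $6,825 cap, so patient pays $6,825 − $2,984 = $3,841.

$3,841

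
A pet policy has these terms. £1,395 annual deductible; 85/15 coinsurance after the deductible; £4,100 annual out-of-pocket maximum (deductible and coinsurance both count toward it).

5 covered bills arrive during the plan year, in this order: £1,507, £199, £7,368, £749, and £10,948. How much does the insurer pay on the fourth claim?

Claim 1 — £1,507: £1,395 to deductible, leaving £112; 15% of £112 = £16.80. Owner owes £1,411.80 (running OOP £1,411.80). Insurer: £1,507 − £1,411.80 = £95.20.
Claim 2 — £199: deductible already satisfied, so owner's share is 15% × £199 = £29.85. Cost to owner: £29.85. OOP to date £1,441.65. Insurer: £199 − £29.85 = £169.15.
Claim 3 — £7,368: deductible already satisfied, so owner's share is 15% × £7,368 = £1,105.20. Owner pays £1,105.20; OOP now £2,546.85. Plan pays £7,368 − £1,105.20 = £6,262.80.
Claim 4 — £749: deductible already satisfied, so owner's share is 15% × £749 = £112.35. Owner pays £112.35; OOP now £2,659.20. Insurer: £749 − £112.35 = £636.65.

£636.65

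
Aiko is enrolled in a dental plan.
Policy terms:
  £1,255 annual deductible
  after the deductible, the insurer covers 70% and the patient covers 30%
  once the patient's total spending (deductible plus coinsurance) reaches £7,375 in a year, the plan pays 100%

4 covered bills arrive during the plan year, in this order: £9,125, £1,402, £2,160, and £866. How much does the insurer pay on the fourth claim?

£606.20

Bill 1, £9,125: £1,255 finishes the deductible; £7,870 goes to coinsurance; patient's 30% is £2,361. Cost to patient: £3,616. OOP to date £3,616. Insurer: £9,125 − £3,616 = £5,509.
Bill 2, £1,402: deductible met; 30% of £1,402 = £420.60. Patient owes £420.60 (running OOP £4,036.60). Plan pays £1,402 − £420.60 = £981.40.
Bill 3, £2,160: deductible met; 30% of £2,160 = £648. Patient owes £648 (running OOP £4,684.60). Insurer: £2,160 − £648 = £1,512.
Bill 4, £866: deductible met; 30% of £866 = £259.80. Patient owes £259.80 (running OOP £4,944.40). Insurer: £866 − £259.80 = £606.20.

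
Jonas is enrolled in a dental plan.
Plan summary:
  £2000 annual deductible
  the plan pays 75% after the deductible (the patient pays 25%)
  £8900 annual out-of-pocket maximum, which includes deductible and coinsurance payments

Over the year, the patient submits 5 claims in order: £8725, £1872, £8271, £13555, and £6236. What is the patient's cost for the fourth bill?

£2683

Bill 1, £8725: £2000 to deductible, leaving £6725; 25% of £6725 = £1681.25. Cost to patient: £3681.25. OOP to date £3681.25.
Bill 2, £1872: deductible met; 25% of £1872 = £468. Patient owes £468 (running OOP £4149.25).
Bill 3, £8271: 25% coinsurance on £8271 = £2067.75. Cost to patient: £2067.75. OOP to date £6217.
Bill 4, £13555: deductible already satisfied, so patient's share is 25% × £13555 = £3388.75. That would push OOP to £9605.75, over the £8900 cap, so patient pays £8900 − £6217 = £2683.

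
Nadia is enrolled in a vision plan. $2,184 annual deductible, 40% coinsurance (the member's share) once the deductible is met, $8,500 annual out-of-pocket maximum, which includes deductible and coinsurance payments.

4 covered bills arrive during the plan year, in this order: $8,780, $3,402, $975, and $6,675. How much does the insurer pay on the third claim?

Claim 1 ($8,780): $2,184 finishes the deductible; $6,596 goes to coinsurance; 40% of $6,596 = $2,638.40. Member pays $4,822.40; OOP now $4,822.40. Plan pays $8,780 − $4,822.40 = $3,957.60.
Claim 2 ($3,402): deductible already satisfied, so member's share is 40% × $3,402 = $1,360.80. Member owes $1,360.80 (running OOP $6,183.20). Plan pays $3,402 − $1,360.80 = $2,041.20.
Claim 3 ($975): deductible met; 40% of $975 = $390. Member owes $390 (running OOP $6,573.20). Insurer: $975 − $390 = $585.

$585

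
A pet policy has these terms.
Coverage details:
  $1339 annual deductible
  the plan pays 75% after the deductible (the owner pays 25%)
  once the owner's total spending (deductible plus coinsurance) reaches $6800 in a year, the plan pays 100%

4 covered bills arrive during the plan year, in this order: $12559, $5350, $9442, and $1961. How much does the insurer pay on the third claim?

$8123.50

Bill 1, $12559: $1339 to deductible, leaving $11220; owner's 25% is $2805. Owner pays $4144; OOP now $4144. Plan pays $12559 − $4144 = $8415.
Bill 2, $5350: deductible met; 25% of $5350 = $1337.50. Cost to owner: $1337.50. OOP to date $5481.50. Plan pays $5350 − $1337.50 = $4012.50.
Bill 3, $9442: deductible met; 25% of $9442 = $2360.50. That would push OOP to $7842, over the $6800 cap, so owner pays $6800 − $5481.50 = $1318.50. Plan pays $9442 − $1318.50 = $8123.50.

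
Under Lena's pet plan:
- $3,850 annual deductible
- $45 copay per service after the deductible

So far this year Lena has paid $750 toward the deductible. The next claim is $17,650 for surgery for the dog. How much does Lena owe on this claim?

Remaining deductible: $3,850 − $750 = $3,100.
That leaves $17,650 − $3,100 = $14,550 for the copay.
Copay on this service: $45.
So the owner owes $3,100 + $45 = $3,145.

$3,145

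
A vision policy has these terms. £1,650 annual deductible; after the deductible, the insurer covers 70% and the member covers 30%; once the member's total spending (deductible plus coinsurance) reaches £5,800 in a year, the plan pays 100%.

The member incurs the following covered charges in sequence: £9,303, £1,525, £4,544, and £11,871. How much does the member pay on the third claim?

£1,363.20

Claim 1 — £9,303: £1,650 to deductible, leaving £7,653; coinsurance £7,653 × 30% = £2,295.90. Member pays £3,945.90; OOP now £3,945.90.
Claim 2 — £1,525: deductible met; 30% of £1,525 = £457.50. Member pays £457.50; OOP now £4,403.40.
Claim 3 — £4,544: deductible already satisfied, so member's share is 30% × £4,544 = £1,363.20. Member pays £1,363.20; OOP now £5,766.60.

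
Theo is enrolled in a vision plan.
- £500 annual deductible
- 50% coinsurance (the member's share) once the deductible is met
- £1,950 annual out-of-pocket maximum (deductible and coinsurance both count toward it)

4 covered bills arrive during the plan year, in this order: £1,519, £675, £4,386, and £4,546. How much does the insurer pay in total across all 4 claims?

£9,176

Claim 1 (£1,519): deductible takes £500, £1,019 remains; 50% of £1,019 = £509.50. Member pays £1,009.50; OOP now £1,009.50. Plan pays £1,519 − £1,009.50 = £509.50.
Claim 2 (£675): deductible already satisfied, so member's share is 50% × £675 = £337.50. Member owes £337.50 (running OOP £1,347). Plan pays £675 − £337.50 = £337.50.
Claim 3 (£4,386): deductible met; 50% of £4,386 = £2,193. OOP would hit £3,540 > £1,950, so the cap limits the member to £1,950 − £1,347 = £603. Plan pays £4,386 − £603 = £3,783.
Claim 4 (£4,546): deductible met; 50% of £4,546 = £2,273. OOP would hit £4,223 > £1,950, so the cap limits the member to £1,950 − £1,950 = £0. Insurer: £4,546 − £0 = £4,546.
Insurer total = bills − member's total = £11,126 − £1,950 = £9,176.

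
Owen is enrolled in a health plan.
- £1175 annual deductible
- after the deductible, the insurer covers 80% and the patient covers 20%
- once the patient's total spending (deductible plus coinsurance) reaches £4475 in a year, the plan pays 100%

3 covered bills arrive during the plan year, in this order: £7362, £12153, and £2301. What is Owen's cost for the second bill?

£2062.60

#1 (£7362): deductible takes £1175, £6187 remains; coinsurance £6187 × 20% = £1237.40. Patient owes £2412.40 (running OOP £2412.40).
#2 (£12153): 20% coinsurance on £12153 = £2430.60. OOP would hit £4843 > £4475, so the cap limits the patient to £4475 − £2412.40 = £2062.60.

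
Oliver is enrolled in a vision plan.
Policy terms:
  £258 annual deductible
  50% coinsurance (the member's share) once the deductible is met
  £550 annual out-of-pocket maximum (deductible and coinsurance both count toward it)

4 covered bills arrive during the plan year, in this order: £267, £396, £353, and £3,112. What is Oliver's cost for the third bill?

£89.50

Bill 1, £267: £258 finishes the deductible; £9 goes to coinsurance; coinsurance £9 × 50% = £4.50. Member owes £262.50 (running OOP £262.50).
Bill 2, £396: deductible already satisfied, so member's share is 50% × £396 = £198. Cost to member: £198. OOP to date £460.50.
Bill 3, £353: 50% coinsurance on £353 = £176.50. That would push OOP to £637, over the £550 cap, so member pays £550 − £460.50 = £89.50.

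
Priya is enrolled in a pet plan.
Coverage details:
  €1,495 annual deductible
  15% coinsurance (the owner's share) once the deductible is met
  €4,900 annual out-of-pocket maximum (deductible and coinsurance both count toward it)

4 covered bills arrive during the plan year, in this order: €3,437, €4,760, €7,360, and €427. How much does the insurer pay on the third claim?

€6,256

#1 (€3,437): €1,495 finishes the deductible; €1,942 goes to coinsurance; owner's 15% is €291.30. Owner owes €1,786.30 (running OOP €1,786.30). Insurer: €3,437 − €1,786.30 = €1,650.70.
#2 (€4,760): deductible met; 15% of €4,760 = €714. Owner pays €714; OOP now €2,500.30. Insurer: €4,760 − €714 = €4,046.
#3 (€7,360): deductible met; 15% of €7,360 = €1,104. Owner pays €1,104; OOP now €3,604.30. Plan pays €7,360 − €1,104 = €6,256.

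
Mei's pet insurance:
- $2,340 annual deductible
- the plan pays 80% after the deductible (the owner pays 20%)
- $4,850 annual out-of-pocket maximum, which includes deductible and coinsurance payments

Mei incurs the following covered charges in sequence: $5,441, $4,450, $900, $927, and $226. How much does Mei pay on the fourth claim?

$185.40

#1 ($5,441): $2,340 finishes the deductible; $3,101 goes to coinsurance; owner's 20% is $620.20. Owner owes $2,960.20 (running OOP $2,960.20).
#2 ($4,450): deductible met; 20% of $4,450 = $890. Cost to owner: $890. OOP to date $3,850.20.
#3 ($900): deductible met; 20% of $900 = $180. Owner pays $180; OOP now $4,030.20.
#4 ($927): 20% coinsurance on $927 = $185.40. Owner owes $185.40 (running OOP $4,215.60).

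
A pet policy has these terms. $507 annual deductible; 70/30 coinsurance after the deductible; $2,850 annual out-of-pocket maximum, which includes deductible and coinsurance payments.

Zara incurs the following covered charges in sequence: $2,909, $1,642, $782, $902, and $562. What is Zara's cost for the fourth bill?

$270.60

Bill 1, $2,909: $507 finishes the deductible; $2,402 goes to coinsurance; 30% of $2,402 = $720.60. Owner pays $1,227.60; OOP now $1,227.60.
Bill 2, $1,642: deductible met; 30% of $1,642 = $492.60. Cost to owner: $492.60. OOP to date $1,720.20.
Bill 3, $782: deductible met; 30% of $782 = $234.60. Owner pays $234.60; OOP now $1,954.80.
Bill 4, $902: deductible met; 30% of $902 = $270.60. Owner owes $270.60 (running OOP $2,225.40).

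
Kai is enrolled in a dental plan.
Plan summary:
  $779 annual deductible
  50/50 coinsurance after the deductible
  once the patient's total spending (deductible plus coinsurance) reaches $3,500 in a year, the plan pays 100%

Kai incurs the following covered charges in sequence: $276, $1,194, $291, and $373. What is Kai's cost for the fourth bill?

$186.50

Claim 1 ($276): all of it applies to the deductible. Patient pays $276; OOP now $276.
Claim 2 ($1,194): $503 finishes the deductible; $691 goes to coinsurance; 50% of $691 = $345.50. Patient owes $848.50 (running OOP $1,124.50).
Claim 3 ($291): deductible met; 50% of $291 = $145.50. Patient pays $145.50; OOP now $1,270.
Claim 4 ($373): 50% coinsurance on $373 = $186.50. Cost to patient: $186.50. OOP to date $1,456.50.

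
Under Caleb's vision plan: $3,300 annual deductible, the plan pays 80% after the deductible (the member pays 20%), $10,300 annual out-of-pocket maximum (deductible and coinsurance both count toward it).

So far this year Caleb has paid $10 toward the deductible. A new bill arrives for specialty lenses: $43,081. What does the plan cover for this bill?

Remaining deductible: $3,300 − $10 = $3,290.
The remaining $39,791 (= $43,081 − $3,290) moves to coinsurance.
20% of $39,791 = $7,958.20 falls to the member.
That puts the member's cost at $3,290 + $7,958.20 = $11,248.20 before any cap.
Adding $11,248.20 to the $10 already spent would give $11,258.20, which exceeds the $10,300 cap; the member pays just $10,300 − $10 = $10,290.
The plan picks up $43,081 − $10,290 = $32,791.

$32,791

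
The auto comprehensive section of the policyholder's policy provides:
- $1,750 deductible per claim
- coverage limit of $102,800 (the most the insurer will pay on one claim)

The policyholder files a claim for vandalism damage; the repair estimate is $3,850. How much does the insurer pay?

After the deductible, $3,850 − $1,750 = $2,100 remains.
$2,100 ≤ $102,800, so the limit doesn't bind; insurer pays $2,100.

$2,100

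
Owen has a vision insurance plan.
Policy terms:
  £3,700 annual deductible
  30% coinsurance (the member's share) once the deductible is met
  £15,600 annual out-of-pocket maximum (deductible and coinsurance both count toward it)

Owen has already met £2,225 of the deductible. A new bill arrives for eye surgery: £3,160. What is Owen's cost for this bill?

£1,980.50

Deductible still to meet: £3,700 − £2,225 = £1,475.
The remaining £1,685 (= £3,160 − £1,475) moves to coinsurance.
30% of £1,685 = £505.50 falls to the member.
Member responsibility before any cap: £1,475 + £505.50 = £1,980.50.
Cumulative spending £2,225 + £1,980.50 = £4,205.50 stays under the £15,600 maximum.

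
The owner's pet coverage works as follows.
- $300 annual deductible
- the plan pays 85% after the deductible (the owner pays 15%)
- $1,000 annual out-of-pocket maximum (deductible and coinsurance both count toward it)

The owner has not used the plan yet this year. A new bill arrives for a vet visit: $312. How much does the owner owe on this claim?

The full $300 deductible is still open; $300 of this bill applies to it.
The remaining $12 (= $312 − $300) moves to coinsurance.
Owner's 15% share of $12 is $1.80.
So the owner owes $300 + $1.80 = $301.80 before any cap.
Total out-of-pocket so far would be $0 + $301.80 = $301.80, below the $1,000 cap — no reduction.

$301.80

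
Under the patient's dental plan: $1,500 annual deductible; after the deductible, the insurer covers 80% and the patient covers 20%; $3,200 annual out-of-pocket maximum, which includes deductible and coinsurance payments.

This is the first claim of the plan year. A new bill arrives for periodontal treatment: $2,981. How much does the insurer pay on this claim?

Deductible not yet touched, so the first $1,500 of the bill goes to the deductible.
The remaining $1,481 (= $2,981 − $1,500) moves to coinsurance.
20% of $1,481 = $296.20 falls to the patient.
That puts the patient's cost at $1,500 + $296.20 = $1,796.20 before any cap.
Year-to-date out-of-pocket becomes $0 + $1,796.20 = $1,796.20, still under the $3,200 maximum, so no cap applies.
The insurer covers the remainder: $2,981 − $1,796.20 = $1,184.80.

$1,184.80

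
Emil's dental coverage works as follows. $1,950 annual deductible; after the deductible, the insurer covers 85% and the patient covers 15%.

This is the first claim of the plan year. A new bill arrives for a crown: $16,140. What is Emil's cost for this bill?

The full $1,950 deductible is still open; $1,950 of this bill applies to it.
The remaining $14,190 (= $16,140 − $1,950) moves to coinsurance.
Patient's 15% share of $14,190 is $2,128.50.
So the patient owes $1,950 + $2,128.50 = $4,078.50.

$4,078.50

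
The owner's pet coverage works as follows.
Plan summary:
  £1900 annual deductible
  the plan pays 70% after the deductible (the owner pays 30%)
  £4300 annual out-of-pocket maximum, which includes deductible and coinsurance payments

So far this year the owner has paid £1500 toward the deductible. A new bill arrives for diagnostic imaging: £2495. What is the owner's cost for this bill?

£1028.50

Remaining deductible: £1900 − £1500 = £400.
That leaves £2495 − £400 = £2095 for coinsurance.
Coinsurance: £2095 × 30% = £628.50.
That puts the owner's cost at £400 + £628.50 = £1028.50 before any cap.
Year-to-date out-of-pocket becomes £1500 + £1028.50 = £2528.50, still under the £4300 maximum, so no cap applies.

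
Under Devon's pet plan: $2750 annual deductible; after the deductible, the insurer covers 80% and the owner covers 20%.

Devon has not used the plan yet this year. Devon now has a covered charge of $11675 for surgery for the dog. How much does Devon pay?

Nothing has been paid toward the $2750 deductible, so the first $2750 of this charge is applied there.
After the $2750 deductible portion, $11675 − $2750 = $8925 is subject to coinsurance.
Coinsurance: $8925 × 20% = $1785.
Owner responsibility: $2750 + $1785 = $4535.

$4535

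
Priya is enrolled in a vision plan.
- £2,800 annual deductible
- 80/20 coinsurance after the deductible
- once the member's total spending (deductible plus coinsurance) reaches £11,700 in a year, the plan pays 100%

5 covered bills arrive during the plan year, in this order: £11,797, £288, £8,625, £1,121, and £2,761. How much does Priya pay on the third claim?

£1,725

Claim 1 (£11,797): £2,800 to deductible, leaving £8,997; member's 20% is £1,799.40. Member owes £4,599.40 (running OOP £4,599.40).
Claim 2 (£288): 20% coinsurance on £288 = £57.60. Member owes £57.60 (running OOP £4,657).
Claim 3 (£8,625): 20% coinsurance on £8,625 = £1,725. Member pays £1,725; OOP now £6,382.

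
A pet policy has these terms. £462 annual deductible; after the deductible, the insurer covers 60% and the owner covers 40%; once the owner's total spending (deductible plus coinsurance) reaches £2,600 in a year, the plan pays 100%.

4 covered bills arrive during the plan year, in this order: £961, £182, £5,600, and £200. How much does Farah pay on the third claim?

£1,865.60

Claim 1 — £961: £462 finishes the deductible; £499 goes to coinsurance; coinsurance £499 × 40% = £199.60. Cost to owner: £661.60. OOP to date £661.60.
Claim 2 — £182: deductible already satisfied, so owner's share is 40% × £182 = £72.80. Cost to owner: £72.80. OOP to date £734.40.
Claim 3 — £5,600: deductible met; 40% of £5,600 = £2,240. That would push OOP to £2,974.40, over the £2,600 cap, so owner pays £2,600 − £734.40 = £1,865.60.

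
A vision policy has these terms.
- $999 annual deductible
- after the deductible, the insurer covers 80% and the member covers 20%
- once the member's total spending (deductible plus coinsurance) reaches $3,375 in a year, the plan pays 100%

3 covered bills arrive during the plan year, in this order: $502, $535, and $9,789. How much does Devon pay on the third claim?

Claim 1 — $502: entire amount goes to the deductible. Member pays $502; OOP now $502.
Claim 2 — $535: $497 to deductible, leaving $38; coinsurance $38 × 20% = $7.60. Cost to member: $504.60. OOP to date $1,006.60.
Claim 3 — $9,789: deductible already satisfied, so member's share is 20% × $9,789 = $1,957.80. Cost to member: $1,957.80. OOP to date $2,964.40.

$1,957.80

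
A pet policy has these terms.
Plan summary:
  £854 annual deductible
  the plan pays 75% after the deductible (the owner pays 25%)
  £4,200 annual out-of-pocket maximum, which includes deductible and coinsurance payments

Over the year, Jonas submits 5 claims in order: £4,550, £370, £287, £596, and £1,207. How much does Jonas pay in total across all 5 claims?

Bill 1, £4,550: £854 finishes the deductible; £3,696 goes to coinsurance; owner's 25% is £924. Owner pays £1,778; OOP now £1,778.
Bill 2, £370: deductible met; 25% of £370 = £92.50. Cost to owner: £92.50. OOP to date £1,870.50.
Bill 3, £287: deductible already satisfied, so owner's share is 25% × £287 = £71.75. Owner owes £71.75 (running OOP £1,942.25).
Bill 4, £596: deductible already satisfied, so owner's share is 25% × £596 = £149. Cost to owner: £149. OOP to date £2,091.25.
Bill 5, £1,207: 25% coinsurance on £1,207 = £301.75. Owner owes £301.75 (running OOP £2,393).
Total paid by the owner: £1,778 + £92.50 + £71.75 + £149 + £301.75 = £2,393.

£2,393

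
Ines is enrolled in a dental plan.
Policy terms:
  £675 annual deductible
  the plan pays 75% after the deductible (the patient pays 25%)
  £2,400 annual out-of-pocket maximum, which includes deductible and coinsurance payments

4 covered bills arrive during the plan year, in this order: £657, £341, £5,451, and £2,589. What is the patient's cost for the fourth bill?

Bill 1, £657: fully absorbed by the deductible. Patient pays £657; OOP now £657.
Bill 2, £341: £18 finishes the deductible; £323 goes to coinsurance; 25% of £323 = £80.75. Cost to patient: £98.75. OOP to date £755.75.
Bill 3, £5,451: 25% coinsurance on £5,451 = £1,362.75. Patient owes £1,362.75 (running OOP £2,118.50).
Bill 4, £2,589: deductible already satisfied, so patient's share is 25% × £2,589 = £647.25. OOP would hit £2,765.75 > £2,400, so the cap limits the patient to £2,400 − £2,118.50 = £281.50.

£281.50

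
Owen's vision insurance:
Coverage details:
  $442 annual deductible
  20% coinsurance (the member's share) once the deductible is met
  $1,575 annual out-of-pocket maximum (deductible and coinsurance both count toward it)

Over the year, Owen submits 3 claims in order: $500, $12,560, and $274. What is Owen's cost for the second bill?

$1,121.40

Claim 1 ($500): deductible takes $442, $58 remains; coinsurance $58 × 20% = $11.60. Member pays $453.60; OOP now $453.60.
Claim 2 ($12,560): deductible already satisfied, so member's share is 20% × $12,560 = $2,512. Adding that to $453.60 gives $2,965.60, past the $1,575 cap; member pays only $1,575 − $453.60 = $1,121.40.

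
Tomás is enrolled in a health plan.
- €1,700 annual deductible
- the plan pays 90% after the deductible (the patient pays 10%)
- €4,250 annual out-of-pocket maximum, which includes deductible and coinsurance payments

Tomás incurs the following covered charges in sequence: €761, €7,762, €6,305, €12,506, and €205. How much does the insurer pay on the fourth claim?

Bill 1, €761: fully absorbed by the deductible. Patient pays €761; OOP now €761. Plan pays €761 − €761 = €0.
Bill 2, €7,762: deductible takes €939, €6,823 remains; 10% of €6,823 = €682.30. Cost to patient: €1,621.30. OOP to date €2,382.30. Insurer: €7,762 − €1,621.30 = €6,140.70.
Bill 3, €6,305: deductible already satisfied, so patient's share is 10% × €6,305 = €630.50. Patient pays €630.50; OOP now €3,012.80. Insurer: €6,305 − €630.50 = €5,674.50.
Bill 4, €12,506: 10% coinsurance on €12,506 = €1,250.60. That would push OOP to €4,263.40, over the €4,250 cap, so patient pays €4,250 − €3,012.80 = €1,237.20. Insurer: €12,506 − €1,237.20 = €11,268.80.

€11,268.80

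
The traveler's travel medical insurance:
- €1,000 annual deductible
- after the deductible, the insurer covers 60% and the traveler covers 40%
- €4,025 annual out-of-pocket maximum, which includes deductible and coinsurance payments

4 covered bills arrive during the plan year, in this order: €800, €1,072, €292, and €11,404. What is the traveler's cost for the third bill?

€116.80

#1 (€800): fully absorbed by the deductible. Cost to traveler: €800. OOP to date €800.
#2 (€1,072): deductible takes €200, €872 remains; coinsurance €872 × 40% = €348.80. Cost to traveler: €548.80. OOP to date €1,348.80.
#3 (€292): 40% coinsurance on €292 = €116.80. Traveler owes €116.80 (running OOP €1,465.60).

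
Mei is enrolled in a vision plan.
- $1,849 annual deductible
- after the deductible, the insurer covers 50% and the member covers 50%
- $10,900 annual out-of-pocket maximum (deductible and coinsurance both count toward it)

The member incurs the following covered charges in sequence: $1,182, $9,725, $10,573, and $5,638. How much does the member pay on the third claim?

Claim 1 ($1,182): fully absorbed by the deductible. Member owes $1,182 (running OOP $1,182).
Claim 2 ($9,725): $667 finishes the deductible; $9,058 goes to coinsurance; member's 50% is $4,529. Member owes $5,196 (running OOP $6,378).
Claim 3 ($10,573): deductible already satisfied, so member's share is 50% × $10,573 = $5,286.50. That would push OOP to $11,664.50, over the $10,900 cap, so member pays $10,900 − $6,378 = $4,522.

$4,522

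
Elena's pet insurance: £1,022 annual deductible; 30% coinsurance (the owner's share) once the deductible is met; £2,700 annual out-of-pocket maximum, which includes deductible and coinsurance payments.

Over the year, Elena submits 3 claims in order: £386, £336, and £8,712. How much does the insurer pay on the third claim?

£6,734

#1 (£386): entire amount goes to the deductible. Cost to owner: £386. OOP to date £386. Plan pays £386 − £386 = £0.
#2 (£336): fully absorbed by the deductible. Owner pays £336; OOP now £722. Plan pays £336 − £336 = £0.
#3 (£8,712): £300 to deductible, leaving £8,412; owner's 30% is £2,523.60. Claim cost before the cap: £300 + £2,523.60 = £2,823.60. OOP would hit £3,545.60 > £2,700, so the cap limits the owner to £2,700 − £722 = £1,978. Insurer: £8,712 − £1,978 = £6,734.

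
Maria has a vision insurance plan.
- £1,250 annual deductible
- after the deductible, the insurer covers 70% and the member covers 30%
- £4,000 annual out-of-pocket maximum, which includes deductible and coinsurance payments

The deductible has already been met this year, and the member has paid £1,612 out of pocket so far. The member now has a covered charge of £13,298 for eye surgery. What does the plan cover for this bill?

The deductible is already satisfied, so the full bill goes to coinsurance.
30% of £13,298 = £3,989.40 falls to the member.
Year-to-date out-of-pocket would reach £1,612 + £3,989.40 = £5,601.40, above the £4,000 maximum, so the member pays only £4,000 − £1,612 = £2,388.
Insurer pays the balance: £13,298 − £2,388 = £10,910.

£10,910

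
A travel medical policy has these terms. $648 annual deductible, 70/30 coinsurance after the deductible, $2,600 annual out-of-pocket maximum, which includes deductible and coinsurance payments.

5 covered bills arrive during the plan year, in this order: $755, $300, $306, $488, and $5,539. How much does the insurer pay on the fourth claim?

$341.60

Bill 1, $755: $648 to deductible, leaving $107; 30% of $107 = $32.10. Traveler pays $680.10; OOP now $680.10. Insurer: $755 − $680.10 = $74.90.
Bill 2, $300: deductible met; 30% of $300 = $90. Traveler pays $90; OOP now $770.10. Plan pays $300 − $90 = $210.
Bill 3, $306: deductible met; 30% of $306 = $91.80. Traveler pays $91.80; OOP now $861.90. Insurer: $306 − $91.80 = $214.20.
Bill 4, $488: 30% coinsurance on $488 = $146.40. Cost to traveler: $146.40. OOP to date $1,008.30. Insurer: $488 − $146.40 = $341.60.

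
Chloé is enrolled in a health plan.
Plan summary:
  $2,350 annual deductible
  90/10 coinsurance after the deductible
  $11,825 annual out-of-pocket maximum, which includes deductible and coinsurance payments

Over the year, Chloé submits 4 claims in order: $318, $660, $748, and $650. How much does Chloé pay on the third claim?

$748

Bill 1, $318: fully absorbed by the deductible. Patient pays $318; OOP now $318.
Bill 2, $660: all of it applies to the deductible. Patient pays $660; OOP now $978.
Bill 3, $748: entire amount goes to the deductible. Patient owes $748 (running OOP $1,726).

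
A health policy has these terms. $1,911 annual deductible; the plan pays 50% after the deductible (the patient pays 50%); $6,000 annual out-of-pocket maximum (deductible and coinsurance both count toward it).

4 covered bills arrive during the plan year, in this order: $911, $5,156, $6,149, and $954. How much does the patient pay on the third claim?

Claim 1 ($911): all of it applies to the deductible. Patient owes $911 (running OOP $911).
Claim 2 ($5,156): deductible takes $1,000, $4,156 remains; patient's 50% is $2,078. Patient owes $3,078 (running OOP $3,989).
Claim 3 ($6,149): 50% coinsurance on $6,149 = $3,074.50. That would push OOP to $7,063.50, over the $6,000 cap, so patient pays $6,000 − $3,989 = $2,011.

$2,011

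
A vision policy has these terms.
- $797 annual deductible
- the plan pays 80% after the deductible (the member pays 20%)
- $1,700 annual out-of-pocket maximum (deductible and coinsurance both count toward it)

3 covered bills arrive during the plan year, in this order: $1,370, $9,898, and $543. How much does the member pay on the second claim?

Claim 1 ($1,370): $797 finishes the deductible; $573 goes to coinsurance; 20% of $573 = $114.60. Cost to member: $911.60. OOP to date $911.60.
Claim 2 ($9,898): deductible already satisfied, so member's share is 20% × $9,898 = $1,979.60. Adding that to $911.60 gives $2,891.20, past the $1,700 cap; member pays only $1,700 − $911.60 = $788.40.

$788.40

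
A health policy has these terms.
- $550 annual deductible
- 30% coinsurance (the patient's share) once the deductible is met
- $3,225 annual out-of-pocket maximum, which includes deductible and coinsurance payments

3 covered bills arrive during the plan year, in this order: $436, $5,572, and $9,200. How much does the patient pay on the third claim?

$1,037.60

Bill 1, $436: entire amount goes to the deductible. Cost to patient: $436. OOP to date $436.
Bill 2, $5,572: $114 finishes the deductible; $5,458 goes to coinsurance; 30% of $5,458 = $1,637.40. Patient owes $1,751.40 (running OOP $2,187.40).
Bill 3, $9,200: deductible met; 30% of $9,200 = $2,760. OOP would hit $4,947.40 > $3,225, so the cap limits the patient to $3,225 − $2,187.40 = $1,037.60.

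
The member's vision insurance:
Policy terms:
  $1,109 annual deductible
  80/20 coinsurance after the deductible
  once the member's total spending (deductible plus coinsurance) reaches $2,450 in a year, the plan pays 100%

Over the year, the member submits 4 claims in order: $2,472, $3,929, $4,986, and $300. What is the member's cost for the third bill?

$282.60

Claim 1 ($2,472): $1,109 finishes the deductible; $1,363 goes to coinsurance; 20% of $1,363 = $272.60. Member pays $1,381.60; OOP now $1,381.60.
Claim 2 ($3,929): deductible already satisfied, so member's share is 20% × $3,929 = $785.80. Member pays $785.80; OOP now $2,167.40.
Claim 3 ($4,986): 20% coinsurance on $4,986 = $997.20. Adding that to $2,167.40 gives $3,164.60, past the $2,450 cap; member pays only $2,450 − $2,167.40 = $282.60.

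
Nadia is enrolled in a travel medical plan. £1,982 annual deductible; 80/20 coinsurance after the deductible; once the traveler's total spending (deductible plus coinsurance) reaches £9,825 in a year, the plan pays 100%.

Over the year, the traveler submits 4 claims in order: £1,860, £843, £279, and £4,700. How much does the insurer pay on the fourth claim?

£3,760

Claim 1 — £1,860: entire amount goes to the deductible. Traveler owes £1,860 (running OOP £1,860). Insurer: £1,860 − £1,860 = £0.
Claim 2 — £843: deductible takes £122, £721 remains; coinsurance £721 × 20% = £144.20. Cost to traveler: £266.20. OOP to date £2,126.20. Insurer: £843 − £266.20 = £576.80.
Claim 3 — £279: 20% coinsurance on £279 = £55.80. Traveler owes £55.80 (running OOP £2,182). Insurer: £279 − £55.80 = £223.20.
Claim 4 — £4,700: deductible already satisfied, so traveler's share is 20% × £4,700 = £940. Traveler owes £940 (running OOP £3,122). Insurer: £4,700 − £940 = £3,760.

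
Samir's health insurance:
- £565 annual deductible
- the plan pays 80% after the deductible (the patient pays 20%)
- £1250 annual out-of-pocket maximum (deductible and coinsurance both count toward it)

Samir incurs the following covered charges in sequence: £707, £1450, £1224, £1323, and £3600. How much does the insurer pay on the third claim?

£979.20

#1 (£707): £565 finishes the deductible; £142 goes to coinsurance; 20% of £142 = £28.40. Patient owes £593.40 (running OOP £593.40). Insurer: £707 − £593.40 = £113.60.
#2 (£1450): deductible already satisfied, so patient's share is 20% × £1450 = £290. Cost to patient: £290. OOP to date £883.40. Insurer: £1450 − £290 = £1160.
#3 (£1224): deductible met; 20% of £1224 = £244.80. Patient pays £244.80; OOP now £1128.20. Insurer: £1224 − £244.80 = £979.20.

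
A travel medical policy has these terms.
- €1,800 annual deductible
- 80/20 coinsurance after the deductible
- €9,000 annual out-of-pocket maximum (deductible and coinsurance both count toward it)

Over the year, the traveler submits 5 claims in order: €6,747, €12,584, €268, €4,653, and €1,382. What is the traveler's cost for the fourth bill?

€930.60

Bill 1, €6,747: €1,800 to deductible, leaving €4,947; 20% of €4,947 = €989.40. Cost to traveler: €2,789.40. OOP to date €2,789.40.
Bill 2, €12,584: deductible met; 20% of €12,584 = €2,516.80. Traveler pays €2,516.80; OOP now €5,306.20.
Bill 3, €268: 20% coinsurance on €268 = €53.60. Traveler owes €53.60 (running OOP €5,359.80).
Bill 4, €4,653: 20% coinsurance on €4,653 = €930.60. Traveler owes €930.60 (running OOP €6,290.40).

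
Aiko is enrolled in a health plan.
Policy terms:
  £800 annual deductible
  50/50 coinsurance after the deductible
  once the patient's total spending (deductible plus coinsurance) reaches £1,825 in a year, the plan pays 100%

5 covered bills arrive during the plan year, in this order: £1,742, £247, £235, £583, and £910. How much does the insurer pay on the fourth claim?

#1 (£1,742): £800 to deductible, leaving £942; coinsurance £942 × 50% = £471. Patient owes £1,271 (running OOP £1,271). Insurer: £1,742 − £1,271 = £471.
#2 (£247): deductible already satisfied, so patient's share is 50% × £247 = £123.50. Cost to patient: £123.50. OOP to date £1,394.50. Insurer: £247 − £123.50 = £123.50.
#3 (£235): deductible already satisfied, so patient's share is 50% × £235 = £117.50. Patient pays £117.50; OOP now £1,512. Insurer: £235 − £117.50 = £117.50.
#4 (£583): deductible met; 50% of £583 = £291.50. Cost to patient: £291.50. OOP to date £1,803.50. Insurer: £583 − £291.50 = £291.50.

£291.50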